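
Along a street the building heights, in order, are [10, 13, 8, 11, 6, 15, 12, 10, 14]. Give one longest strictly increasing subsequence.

10, 11, 12, 14

Patience tails give the LIS length; then backtrack through the dp parents:
10 → extends → [10]
13 → extends → [10, 13]
8 → replaces 10 → [8, 13]
11 → replaces 13 → [8, 11]
6 → replaces 8 → [6, 11]
15 → extends → [6, 11, 15]
12 → replaces 15 → [6, 11, 12]
10 → replaces 11 → [6, 10, 12]
14 → extends → [6, 10, 12, 14]
Length 4; one witness is 10, 11, 12, 14.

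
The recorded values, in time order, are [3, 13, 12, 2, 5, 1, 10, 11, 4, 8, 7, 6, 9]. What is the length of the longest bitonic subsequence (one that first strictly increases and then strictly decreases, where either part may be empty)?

inc[i] = longest strictly increasing subsequence ending at i; dec[i] = longest strictly decreasing subsequence starting at i:
i:      1  2  3  4  5  6  7  8  9 10 11 12 13
a[i]:   3 13 12  2  5  1 10 11  4  8  7  6  9
inc:    1  2  2  1  2  1  3  4  2  3  3  3  4
dec:    3  6  5  2  2  1  4  4  1  3  2  1  1
Best peak at i=2 (value 13): inc=2, dec=6, length 2+6−1 = 7.

7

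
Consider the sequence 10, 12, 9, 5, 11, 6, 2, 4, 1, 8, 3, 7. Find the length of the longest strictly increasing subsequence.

Track the smallest tail for each achievable length (strict):
10 → extends → [10]
12 → extends → [10, 12]
9 → replaces 10 → [9, 12]
5 → replaces 9 → [5, 12]
11 → replaces 12 → [5, 11]
6 → replaces 11 → [5, 6]
2 → replaces 5 → [2, 6]
4 → replaces 6 → [2, 4]
1 → replaces 2 → [1, 4]
8 → extends → [1, 4, 8]
3 → replaces 4 → [1, 3, 8]
7 → replaces 8 → [1, 3, 7]
Three tails, so the longest strictly increasing subsequence has length 3 (e.g. 5, 6, 8).

3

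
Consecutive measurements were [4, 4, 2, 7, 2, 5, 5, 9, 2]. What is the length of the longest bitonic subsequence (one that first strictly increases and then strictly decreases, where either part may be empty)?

inc[i] = longest strictly increasing subsequence ending at i; dec[i] = longest strictly decreasing subsequence starting at i:
i:     1 2 3 4 5 6 7 8 9
a[i]:  4 4 2 7 2 5 5 9 2
inc:   1 1 1 2 1 2 2 3 1
dec:   2 2 1 3 1 2 2 2 1
Best peak at i=4 (value 7): inc=2, dec=3, length 2+3−1 = 4.

4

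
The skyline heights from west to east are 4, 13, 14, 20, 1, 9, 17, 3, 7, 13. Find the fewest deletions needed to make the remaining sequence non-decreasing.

6

Fewest deletions = n − (longest non-decreasing subsequence).
Patience tails:
4 → extends → [4]
13 → extends → [4, 13]
14 → extends → [4, 13, 14]
20 → extends → [4, 13, 14, 20]
1 → replaces 4 → [1, 13, 14, 20]
9 → replaces 13 → [1, 9, 14, 20]
17 → replaces 20 → [1, 9, 14, 17]
3 → replaces 9 → [1, 3, 14, 17]
7 → replaces 14 → [1, 3, 7, 17]
13 → replaces 17 → [1, 3, 7, 13]
Longest non-decreasing subsequence has length 4, so deletions = 10 − 4 = 6.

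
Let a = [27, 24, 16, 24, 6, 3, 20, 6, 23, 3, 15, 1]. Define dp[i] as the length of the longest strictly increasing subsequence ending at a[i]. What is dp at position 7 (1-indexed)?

2

dp[i] = 1 + max{dp[j] : j<i, a[j]<a[i]} (or 1 if no such j):
i:      1  2  3  4  5  6  7  8  9 10 11 12
a[i]:  27 24 16 24  6  3 20  6 23  3 15  1
dp:     1  1  1  2  1  1  2  2  3  1  3  1
At index 7 the value is 2.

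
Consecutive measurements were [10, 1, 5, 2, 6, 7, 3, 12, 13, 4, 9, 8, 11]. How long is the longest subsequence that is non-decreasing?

Track the smallest tail for each achievable length (allowing ties):
10 → extends → [10]
1 → replaces 10 → [1]
5 → extends → [1, 5]
2 → replaces 5 → [1, 2]
6 → extends → [1, 2, 6]
7 → extends → [1, 2, 6, 7]
3 → replaces 6 → [1, 2, 3, 7]
12 → extends → [1, 2, 3, 7, 12]
13 → extends → [1, 2, 3, 7, 12, 13]
4 → replaces 7 → [1, 2, 3, 4, 12, 13]
9 → replaces 12 → [1, 2, 3, 4, 9, 13]
8 → replaces 9 → [1, 2, 3, 4, 8, 13]
11 → replaces 13 → [1, 2, 3, 4, 8, 11]
Six tails, so the longest non-decreasing subsequence has length 6 (e.g. 1, 5, 6, 7, 12, 13).

6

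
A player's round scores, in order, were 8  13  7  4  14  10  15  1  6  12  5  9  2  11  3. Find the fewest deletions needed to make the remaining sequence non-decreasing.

Fewest deletions = n − (longest non-decreasing subsequence).
i:      1  2  3  4  5  6  7  8  9 10 11 12 13 14 15
a[i]:   8 13  7  4 14 10 15  1  6 12  5  9  2 11  3
dp:     1  2  1  1  3  2  4  1  2  3  2  3  2  4  3
max dp = 4, so deletions = 15 − 4 = 11.

11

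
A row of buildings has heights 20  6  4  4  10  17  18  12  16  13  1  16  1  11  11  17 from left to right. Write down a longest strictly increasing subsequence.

6, 10, 12, 13, 16, 17

Patience tails give the LIS length; then backtrack through the dp parents:
20 → extends → [20]
6 → replaces 20 → [6]
4 → replaces 6 → [4]
4 → already a tail → [4]
10 → extends → [4, 10]
17 → extends → [4, 10, 17]
18 → extends → [4, 10, 17, 18]
12 → replaces 17 → [4, 10, 12, 18]
16 → replaces 18 → [4, 10, 12, 16]
13 → replaces 16 → [4, 10, 12, 13]
1 → replaces 4 → [1, 10, 12, 13]
16 → extends → [1, 10, 12, 13, 16]
1 → already a tail → [1, 10, 12, 13, 16]
11 → replaces 12 → [1, 10, 11, 13, 16]
11 → already a tail → [1, 10, 11, 13, 16]
17 → extends → [1, 10, 11, 13, 16, 17]
Length 6; one witness is 6, 10, 12, 13, 16, 17.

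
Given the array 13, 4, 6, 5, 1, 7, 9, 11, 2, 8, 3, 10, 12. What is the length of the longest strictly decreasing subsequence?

Negate each value so 'decreasing' becomes 'increasing', then run patience tails on the negated sequence:
-13 → extends → [-13]
-4 → extends → [-13, -4]
-6 → replaces -4 → [-13, -6]
-5 → extends → [-13, -6, -5]
-1 → extends → [-13, -6, -5, -1]
-7 → replaces -6 → [-13, -7, -5, -1]
-9 → replaces -7 → [-13, -9, -5, -1]
-11 → replaces -9 → [-13, -11, -5, -1]
-2 → replaces -1 → [-13, -11, -5, -2]
-8 → replaces -5 → [-13, -11, -8, -2]
-3 → replaces -2 → [-13, -11, -8, -3]
-10 → replaces -8 → [-13, -11, -10, -3]
-12 → replaces -11 → [-13, -12, -10, -3]
Four tails, so the longest strictly decreasing subsequence of the original has length 4.

4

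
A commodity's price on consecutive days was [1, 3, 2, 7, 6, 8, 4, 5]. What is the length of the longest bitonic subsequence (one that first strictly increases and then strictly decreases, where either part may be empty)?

inc[i] = longest strictly increasing subsequence ending at i; dec[i] = longest strictly decreasing subsequence starting at i:
i:     1 2 3 4 5 6 7 8
a[i]:  1 3 2 7 6 8 4 5
inc:   1 2 2 3 3 4 3 4
dec:   1 2 1 3 2 2 1 1
Best peak at i=4 (value 7): inc=3, dec=3, length 3+3−1 = 5.

5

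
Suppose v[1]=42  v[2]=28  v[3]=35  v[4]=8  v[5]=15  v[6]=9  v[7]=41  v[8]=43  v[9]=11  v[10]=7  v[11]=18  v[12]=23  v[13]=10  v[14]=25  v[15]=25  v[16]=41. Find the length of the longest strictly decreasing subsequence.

5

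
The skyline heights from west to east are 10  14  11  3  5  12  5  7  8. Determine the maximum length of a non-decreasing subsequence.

Track the smallest tail for each achievable length (allowing ties):
10 → extends → [10]
14 → extends → [10, 14]
11 → replaces 14 → [10, 11]
3 → replaces 10 → [3, 11]
5 → replaces 11 → [3, 5]
12 → extends → [3, 5, 12]
5 → replaces 12 → [3, 5, 5]
7 → extends → [3, 5, 5, 7]
8 → extends → [3, 5, 5, 7, 8]
Five tails, so the longest non-decreasing subsequence has length 5 (e.g. 3, 5, 5, 7, 8).

5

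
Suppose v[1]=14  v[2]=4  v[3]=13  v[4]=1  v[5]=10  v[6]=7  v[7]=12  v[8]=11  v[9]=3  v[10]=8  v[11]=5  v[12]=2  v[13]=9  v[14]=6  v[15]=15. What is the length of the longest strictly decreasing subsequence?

7

Negate each value so 'decreasing' becomes 'increasing', then run patience tails on the negated sequence:
-14 → extends → [-14]
-4 → extends → [-14, -4]
-13 → replaces -4 → [-14, -13]
-1 → extends → [-14, -13, -1]
-10 → replaces -1 → [-14, -13, -10]
-7 → extends → [-14, -13, -10, -7]
-12 → replaces -10 → [-14, -13, -12, -7]
-11 → replaces -7 → [-14, -13, -12, -11]
-3 → extends → [-14, -13, -12, -11, -3]
-8 → replaces -3 → [-14, -13, -12, -11, -8]
-5 → extends → [-14, -13, -12, -11, -8, -5]
-2 → extends → [-14, -13, -12, -11, -8, -5, -2]
-9 → replaces -8 → [-14, -13, -12, -11, -9, -5, -2]
-6 → replaces -5 → [-14, -13, -12, -11, -9, -6, -2]
-15 → replaces -14 → [-15, -13, -12, -11, -9, -6, -2]
Seven tails, so the longest strictly decreasing subsequence of the original has length 7.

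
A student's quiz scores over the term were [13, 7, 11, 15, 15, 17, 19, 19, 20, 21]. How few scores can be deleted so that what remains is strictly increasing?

3

Fewest deletions = n − (longest strictly increasing subsequence).
i:      1  2  3  4  5  6  7  8  9 10
a[i]:  13  7 11 15 15 17 19 19 20 21
dp:     1  1  2  3  3  4  5  5  6  7
max dp = 7, so deletions = 10 − 7 = 3.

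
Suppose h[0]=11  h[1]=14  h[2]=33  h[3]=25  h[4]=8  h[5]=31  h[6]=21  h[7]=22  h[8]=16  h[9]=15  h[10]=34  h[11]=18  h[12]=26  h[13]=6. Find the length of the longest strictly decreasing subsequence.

Negate each value so 'decreasing' becomes 'increasing', then run patience tails on the negated sequence:
-11 → extends → [-11]
-14 → replaces -11 → [-14]
-33 → replaces -14 → [-33]
-25 → extends → [-33, -25]
-8 → extends → [-33, -25, -8]
-31 → replaces -25 → [-33, -31, -8]
-21 → replaces -8 → [-33, -31, -21]
-22 → replaces -21 → [-33, -31, -22]
-16 → extends → [-33, -31, -22, -16]
-15 → extends → [-33, -31, -22, -16, -15]
-34 → replaces -33 → [-34, -31, -22, -16, -15]
-18 → replaces -16 → [-34, -31, -22, -18, -15]
-26 → replaces -22 → [-34, -31, -26, -18, -15]
-6 → extends → [-34, -31, -26, -18, -15, -6]
Six tails, so the longest strictly decreasing subsequence of the original has length 6.

6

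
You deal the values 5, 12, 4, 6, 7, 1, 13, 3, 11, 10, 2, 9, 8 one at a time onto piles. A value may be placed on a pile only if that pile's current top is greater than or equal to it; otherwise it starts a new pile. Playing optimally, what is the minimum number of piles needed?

4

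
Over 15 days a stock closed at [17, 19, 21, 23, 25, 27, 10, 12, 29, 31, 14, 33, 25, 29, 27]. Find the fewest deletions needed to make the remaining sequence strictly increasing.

6

Fewest deletions = n − (longest strictly increasing subsequence).
Patience tails:
17 → extends → [17]
19 → extends → [17, 19]
21 → extends → [17, 19, 21]
23 → extends → [17, 19, 21, 23]
25 → extends → [17, 19, 21, 23, 25]
27 → extends → [17, 19, 21, 23, 25, 27]
10 → replaces 17 → [10, 19, 21, 23, 25, 27]
12 → replaces 19 → [10, 12, 21, 23, 25, 27]
29 → extends → [10, 12, 21, 23, 25, 27, 29]
31 → extends → [10, 12, 21, 23, 25, 27, 29, 31]
14 → replaces 21 → [10, 12, 14, 23, 25, 27, 29, 31]
33 → extends → [10, 12, 14, 23, 25, 27, 29, 31, 33]
25 → already a tail → [10, 12, 14, 23, 25, 27, 29, 31, 33]
29 → already a tail → [10, 12, 14, 23, 25, 27, 29, 31, 33]
27 → already a tail → [10, 12, 14, 23, 25, 27, 29, 31, 33]
Longest strictly increasing subsequence has length 9, so deletions = 15 − 9 = 6.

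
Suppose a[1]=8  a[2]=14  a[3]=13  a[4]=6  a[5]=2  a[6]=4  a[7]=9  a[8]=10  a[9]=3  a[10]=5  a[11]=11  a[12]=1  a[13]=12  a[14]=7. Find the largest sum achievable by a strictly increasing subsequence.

50

Let S[i] be the best sum of a strictly increasing subsequence ending at i:
i:      1  2  3  4  5  6  7  8  9 10 11 12 13 14
a[i]:   8 14 13  6  2  4  9 10  3  5 11  1 12  7
S:      8 22 21  6  2  6 17 27  5 11 38  1 50 18
Maximum is 50 (e.g. 8 + 9 + 10 + 11 + 12).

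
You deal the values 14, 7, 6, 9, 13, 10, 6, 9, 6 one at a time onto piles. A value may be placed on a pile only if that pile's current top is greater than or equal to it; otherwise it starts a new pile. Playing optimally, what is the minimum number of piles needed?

Place each on the leftmost legal pile:
14 → new pile 1 (tops now [14])
7 → pile 1 (tops now [7])
6 → pile 1 (tops now [6])
9 → new pile 2 (tops now [6, 9])
13 → new pile 3 (tops now [6, 9, 13])
10 → pile 3 (tops now [6, 9, 10])
6 → pile 1 (tops now [6, 9, 10])
9 → pile 2 (tops now [6, 9, 10])
6 → pile 1 (tops now [6, 9, 10])
Three piles.

3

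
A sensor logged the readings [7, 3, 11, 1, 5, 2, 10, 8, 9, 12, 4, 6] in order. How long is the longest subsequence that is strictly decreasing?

4

Let dp[i] be the longest strictly decreasing subsequence ending at i:
i:      1  2  3  4  5  6  7  8  9 10 11 12
a[i]:   7  3 11  1  5  2 10  8  9 12  4  6
dp:     1  2  1  3  2  3  2  3  3  1  4  4
Maximum is 4.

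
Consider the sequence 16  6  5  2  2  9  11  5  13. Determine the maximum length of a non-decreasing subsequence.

Let dp[i] be the length of the longest such subsequence ending at index i:
i:      1  2  3  4  5  6  7  8  9
a[i]:  16  6  5  2  2  9 11  5 13
dp:     1  1  1  1  2  3  4  3  5
Maximum dp value is 5.

5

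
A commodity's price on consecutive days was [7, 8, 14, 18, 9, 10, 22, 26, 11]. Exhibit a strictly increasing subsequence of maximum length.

Patience tails give the LIS length; then backtrack through the dp parents:
7 → extends → [7]
8 → extends → [7, 8]
14 → extends → [7, 8, 14]
18 → extends → [7, 8, 14, 18]
9 → replaces 14 → [7, 8, 9, 18]
10 → replaces 18 → [7, 8, 9, 10]
22 → extends → [7, 8, 9, 10, 22]
26 → extends → [7, 8, 9, 10, 22, 26]
11 → replaces 22 → [7, 8, 9, 10, 11, 26]
Length 6; one witness is 7, 8, 14, 18, 22, 26.

7, 8, 14, 18, 22, 26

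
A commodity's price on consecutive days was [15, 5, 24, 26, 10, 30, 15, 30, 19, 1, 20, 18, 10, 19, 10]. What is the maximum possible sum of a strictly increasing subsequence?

95

Let S[i] be the best sum of a strictly increasing subsequence ending at i:
i:      1  2  3  4  5  6  7  8  9 10 11 12 13 14 15
a[i]:  15  5 24 26 10 30 15 30 19  1 20 18 10 19 10
S:     15  5 39 65 15 95 30 95 49  1 69 48 15 67 15
Maximum is 95 (e.g. 15 + 24 + 26 + 30).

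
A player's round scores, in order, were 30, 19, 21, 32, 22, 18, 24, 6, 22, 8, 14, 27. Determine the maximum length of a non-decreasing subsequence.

Track the smallest tail for each achievable length (allowing ties):
30 → extends → [30]
19 → replaces 30 → [19]
21 → extends → [19, 21]
32 → extends → [19, 21, 32]
22 → replaces 32 → [19, 21, 22]
18 → replaces 19 → [18, 21, 22]
24 → extends → [18, 21, 22, 24]
6 → replaces 18 → [6, 21, 22, 24]
22 → replaces 24 → [6, 21, 22, 22]
8 → replaces 21 → [6, 8, 22, 22]
14 → replaces 22 → [6, 8, 14, 22]
27 → extends → [6, 8, 14, 22, 27]
Five tails, so the longest non-decreasing subsequence has length 5 (e.g. 19, 21, 22, 24, 27).

5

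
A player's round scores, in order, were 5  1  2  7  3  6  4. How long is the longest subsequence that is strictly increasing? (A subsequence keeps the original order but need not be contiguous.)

Track the smallest tail for each achievable length (strict):
5 → extends → [5]
1 → replaces 5 → [1]
2 → extends → [1, 2]
7 → extends → [1, 2, 7]
3 → replaces 7 → [1, 2, 3]
6 → extends → [1, 2, 3, 6]
4 → replaces 6 → [1, 2, 3, 4]
Four tails, so the longest strictly increasing subsequence has length 4 (e.g. 1, 2, 3, 6).

4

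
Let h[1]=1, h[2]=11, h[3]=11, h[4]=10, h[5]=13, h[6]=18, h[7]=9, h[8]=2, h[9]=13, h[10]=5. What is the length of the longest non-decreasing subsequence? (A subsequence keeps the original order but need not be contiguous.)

5

Let dp[i] be the length of the longest such subsequence ending at index i:
i:      1  2  3  4  5  6  7  8  9 10
h[i]:   1 11 11 10 13 18  9  2 13  5
dp:     1  2  3  2  4  5  2  2  5  3
Maximum dp value is 5.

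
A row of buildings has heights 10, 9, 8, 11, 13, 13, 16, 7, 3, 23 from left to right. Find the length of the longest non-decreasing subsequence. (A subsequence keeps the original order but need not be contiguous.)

6

Let dp[i] be the length of the longest such subsequence ending at index i:
i:      1  2  3  4  5  6  7  8  9 10
a[i]:  10  9  8 11 13 13 16  7  3 23
dp:     1  1  1  2  3  4  5  1  1  6
Maximum dp value is 6.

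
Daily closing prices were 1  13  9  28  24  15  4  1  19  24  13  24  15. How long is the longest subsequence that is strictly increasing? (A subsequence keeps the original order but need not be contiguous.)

5

Let dp[i] be the length of the longest such subsequence ending at index i:
i:      1  2  3  4  5  6  7  8  9 10 11 12 13
a[i]:   1 13  9 28 24 15  4  1 19 24 13 24 15
dp:     1  2  2  3  3  3  2  1  4  5  3  5  4
Maximum dp value is 5.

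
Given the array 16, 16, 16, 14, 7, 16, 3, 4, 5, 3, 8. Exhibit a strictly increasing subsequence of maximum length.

3, 4, 5, 8

Patience tails give the LIS length; then backtrack through the dp parents:
16 → extends → [16]
16 → already a tail → [16]
16 → already a tail → [16]
14 → replaces 16 → [14]
7 → replaces 14 → [7]
16 → extends → [7, 16]
3 → replaces 7 → [3, 16]
4 → replaces 16 → [3, 4]
5 → extends → [3, 4, 5]
3 → already a tail → [3, 4, 5]
8 → extends → [3, 4, 5, 8]
Length 4; one witness is 3, 4, 5, 8.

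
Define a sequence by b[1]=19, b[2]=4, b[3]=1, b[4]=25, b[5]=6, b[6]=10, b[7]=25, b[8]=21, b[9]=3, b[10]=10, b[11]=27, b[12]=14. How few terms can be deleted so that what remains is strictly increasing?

7

Fewest deletions = n − (longest strictly increasing subsequence).
Patience tails:
19 → extends → [19]
4 → replaces 19 → [4]
1 → replaces 4 → [1]
25 → extends → [1, 25]
6 → replaces 25 → [1, 6]
10 → extends → [1, 6, 10]
25 → extends → [1, 6, 10, 25]
21 → replaces 25 → [1, 6, 10, 21]
3 → replaces 6 → [1, 3, 10, 21]
10 → already a tail → [1, 3, 10, 21]
27 → extends → [1, 3, 10, 21, 27]
14 → replaces 21 → [1, 3, 10, 14, 27]
Longest strictly increasing subsequence has length 5, so deletions = 12 − 5 = 7.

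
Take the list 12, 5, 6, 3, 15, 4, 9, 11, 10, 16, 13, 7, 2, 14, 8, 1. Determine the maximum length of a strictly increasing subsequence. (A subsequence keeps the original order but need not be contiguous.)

6

Track the smallest tail for each achievable length (strict):
12 → extends → [12]
5 → replaces 12 → [5]
6 → extends → [5, 6]
3 → replaces 5 → [3, 6]
15 → extends → [3, 6, 15]
4 → replaces 6 → [3, 4, 15]
9 → replaces 15 → [3, 4, 9]
11 → extends → [3, 4, 9, 11]
10 → replaces 11 → [3, 4, 9, 10]
16 → extends → [3, 4, 9, 10, 16]
13 → replaces 16 → [3, 4, 9, 10, 13]
7 → replaces 9 → [3, 4, 7, 10, 13]
2 → replaces 3 → [2, 4, 7, 10, 13]
14 → extends → [2, 4, 7, 10, 13, 14]
8 → replaces 10 → [2, 4, 7, 8, 13, 14]
1 → replaces 2 → [1, 4, 7, 8, 13, 14]
Six tails, so the longest strictly increasing subsequence has length 6 (e.g. 5, 6, 9, 11, 13, 14).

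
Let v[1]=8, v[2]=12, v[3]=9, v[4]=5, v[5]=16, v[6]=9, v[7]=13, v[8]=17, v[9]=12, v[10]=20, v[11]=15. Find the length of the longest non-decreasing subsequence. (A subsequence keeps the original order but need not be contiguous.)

Track the smallest tail for each achievable length (allowing ties):
8 → extends → [8]
12 → extends → [8, 12]
9 → replaces 12 → [8, 9]
5 → replaces 8 → [5, 9]
16 → extends → [5, 9, 16]
9 → replaces 16 → [5, 9, 9]
13 → extends → [5, 9, 9, 13]
17 → extends → [5, 9, 9, 13, 17]
12 → replaces 13 → [5, 9, 9, 12, 17]
20 → extends → [5, 9, 9, 12, 17, 20]
15 → replaces 17 → [5, 9, 9, 12, 15, 20]
Six tails, so the longest non-decreasing subsequence has length 6 (e.g. 8, 9, 9, 13, 17, 20).

6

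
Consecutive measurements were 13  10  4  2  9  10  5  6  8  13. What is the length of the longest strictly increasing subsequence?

5

Let dp[i] be the length of the longest such subsequence ending at index i:
i:      1  2  3  4  5  6  7  8  9 10
a[i]:  13 10  4  2  9 10  5  6  8 13
dp:     1  1  1  1  2  3  2  3  4  5
Maximum dp value is 5.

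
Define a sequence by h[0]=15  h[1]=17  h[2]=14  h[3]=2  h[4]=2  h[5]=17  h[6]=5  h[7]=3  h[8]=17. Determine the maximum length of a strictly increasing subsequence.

Track the smallest tail for each achievable length (strict):
15 → extends → [15]
17 → extends → [15, 17]
14 → replaces 15 → [14, 17]
2 → replaces 14 → [2, 17]
2 → already a tail → [2, 17]
17 → already a tail → [2, 17]
5 → replaces 17 → [2, 5]
3 → replaces 5 → [2, 3]
17 → extends → [2, 3, 17]
Three tails, so the longest strictly increasing subsequence has length 3 (e.g. 2, 5, 17).

3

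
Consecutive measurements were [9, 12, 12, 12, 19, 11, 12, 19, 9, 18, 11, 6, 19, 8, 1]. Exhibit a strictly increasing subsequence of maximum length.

Patience tails give the LIS length; then backtrack through the dp parents:
9 → extends → [9]
12 → extends → [9, 12]
12 → already a tail → [9, 12]
12 → already a tail → [9, 12]
19 → extends → [9, 12, 19]
11 → replaces 12 → [9, 11, 19]
12 → replaces 19 → [9, 11, 12]
19 → extends → [9, 11, 12, 19]
9 → already a tail → [9, 11, 12, 19]
18 → replaces 19 → [9, 11, 12, 18]
11 → already a tail → [9, 11, 12, 18]
6 → replaces 9 → [6, 11, 12, 18]
19 → extends → [6, 11, 12, 18, 19]
8 → replaces 11 → [6, 8, 12, 18, 19]
1 → replaces 6 → [1, 8, 12, 18, 19]
Length 5; one witness is 9, 11, 12, 18, 19.

9, 11, 12, 18, 19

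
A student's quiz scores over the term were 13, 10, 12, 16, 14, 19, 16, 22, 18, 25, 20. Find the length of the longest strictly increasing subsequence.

Track the smallest tail for each achievable length (strict):
13 → extends → [13]
10 → replaces 13 → [10]
12 → extends → [10, 12]
16 → extends → [10, 12, 16]
14 → replaces 16 → [10, 12, 14]
19 → extends → [10, 12, 14, 19]
16 → replaces 19 → [10, 12, 14, 16]
22 → extends → [10, 12, 14, 16, 22]
18 → replaces 22 → [10, 12, 14, 16, 18]
25 → extends → [10, 12, 14, 16, 18, 25]
20 → replaces 25 → [10, 12, 14, 16, 18, 20]
Six tails, so the longest strictly increasing subsequence has length 6 (e.g. 10, 12, 16, 19, 22, 25).

6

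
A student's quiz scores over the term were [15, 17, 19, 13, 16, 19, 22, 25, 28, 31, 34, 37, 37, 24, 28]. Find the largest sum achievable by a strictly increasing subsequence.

228

Let S[i] be the best sum of a strictly increasing subsequence ending at i:
i:       1   2   3   4   5   6   7   8   9  10  11  12  13  14  15
a[i]:   15  17  19  13  16  19  22  25  28  31  34  37  37  24  28
S:      15  32  51  13  31  51  73  98 126 157 191 228 228  97 126
Maximum is 228 (e.g. 15 + 17 + 19 + 22 + 25 + 28 + 31 + 34 + 37).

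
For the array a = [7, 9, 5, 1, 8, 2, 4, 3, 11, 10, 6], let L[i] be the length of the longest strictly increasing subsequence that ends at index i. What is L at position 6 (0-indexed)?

3

dp[i] = 1 + max{dp[j] : j<i, a[j]<a[i]} (or 1 if no such j):
i:      0  1  2  3  4  5  6  7  8  9 10
a[i]:   7  9  5  1  8  2  4  3 11 10  6
dp:     1  2  1  1  2  2  3  3  4  4  4
At index 6 the value is 3.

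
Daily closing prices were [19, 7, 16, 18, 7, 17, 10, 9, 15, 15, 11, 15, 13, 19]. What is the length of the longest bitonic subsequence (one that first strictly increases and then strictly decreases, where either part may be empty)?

6

inc[i] = longest strictly increasing subsequence ending at i; dec[i] = longest strictly decreasing subsequence starting at i:
i:      1  2  3  4  5  6  7  8  9 10 11 12 13 14
a[i]:  19  7 16 18  7 17 10  9 15 15 11 15 13 19
inc:    1  1  2  3  1  3  2  2  3  3  3  4  4  5
dec:    5  1  3  4  1  3  2  1  2  2  1  2  1  1
Best peak at i=4 (value 18): inc=3, dec=4, length 3+4−1 = 6.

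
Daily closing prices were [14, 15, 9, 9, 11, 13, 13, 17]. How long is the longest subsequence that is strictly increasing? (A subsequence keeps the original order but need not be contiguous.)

Track the smallest tail for each achievable length (strict):
14 → extends → [14]
15 → extends → [14, 15]
9 → replaces 14 → [9, 15]
9 → already a tail → [9, 15]
11 → replaces 15 → [9, 11]
13 → extends → [9, 11, 13]
13 → already a tail → [9, 11, 13]
17 → extends → [9, 11, 13, 17]
Four tails, so the longest strictly increasing subsequence has length 4 (e.g. 9, 11, 13, 17).

4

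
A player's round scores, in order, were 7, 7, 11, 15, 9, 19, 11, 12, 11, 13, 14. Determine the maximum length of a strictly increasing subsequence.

6

Track the smallest tail for each achievable length (strict):
7 → extends → [7]
7 → already a tail → [7]
11 → extends → [7, 11]
15 → extends → [7, 11, 15]
9 → replaces 11 → [7, 9, 15]
19 → extends → [7, 9, 15, 19]
11 → replaces 15 → [7, 9, 11, 19]
12 → replaces 19 → [7, 9, 11, 12]
11 → already a tail → [7, 9, 11, 12]
13 → extends → [7, 9, 11, 12, 13]
14 → extends → [7, 9, 11, 12, 13, 14]
Six tails, so the longest strictly increasing subsequence has length 6 (e.g. 7, 9, 11, 12, 13, 14).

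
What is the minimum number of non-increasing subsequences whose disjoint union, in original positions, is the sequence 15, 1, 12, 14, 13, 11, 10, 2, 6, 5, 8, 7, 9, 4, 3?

5

Place each on the leftmost legal pile:
15 → new pile 1 (tops now [15])
1 → pile 1 (tops now [1])
12 → new pile 2 (tops now [1, 12])
14 → new pile 3 (tops now [1, 12, 14])
13 → pile 3 (tops now [1, 12, 13])
11 → pile 2 (tops now [1, 11, 13])
10 → pile 2 (tops now [1, 10, 13])
2 → pile 2 (tops now [1, 2, 13])
6 → pile 3 (tops now [1, 2, 6])
5 → pile 3 (tops now [1, 2, 5])
8 → new pile 4 (tops now [1, 2, 5, 8])
7 → pile 4 (tops now [1, 2, 5, 7])
9 → new pile 5 (tops now [1, 2, 5, 7, 9])
4 → pile 3 (tops now [1, 2, 4, 7, 9])
3 → pile 3 (tops now [1, 2, 3, 7, 9])
Five piles.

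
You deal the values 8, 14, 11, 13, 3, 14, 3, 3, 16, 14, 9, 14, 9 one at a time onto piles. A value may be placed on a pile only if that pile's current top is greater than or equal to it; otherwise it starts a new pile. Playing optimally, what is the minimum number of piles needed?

5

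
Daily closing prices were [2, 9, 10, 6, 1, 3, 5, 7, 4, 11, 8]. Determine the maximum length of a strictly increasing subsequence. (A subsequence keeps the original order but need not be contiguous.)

5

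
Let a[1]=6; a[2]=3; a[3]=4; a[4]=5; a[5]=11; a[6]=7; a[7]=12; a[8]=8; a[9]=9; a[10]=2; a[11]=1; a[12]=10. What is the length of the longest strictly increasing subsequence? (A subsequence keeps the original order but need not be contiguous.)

Track the smallest tail for each achievable length (strict):
6 → extends → [6]
3 → replaces 6 → [3]
4 → extends → [3, 4]
5 → extends → [3, 4, 5]
11 → extends → [3, 4, 5, 11]
7 → replaces 11 → [3, 4, 5, 7]
12 → extends → [3, 4, 5, 7, 12]
8 → replaces 12 → [3, 4, 5, 7, 8]
9 → extends → [3, 4, 5, 7, 8, 9]
2 → replaces 3 → [2, 4, 5, 7, 8, 9]
1 → replaces 2 → [1, 4, 5, 7, 8, 9]
10 → extends → [1, 4, 5, 7, 8, 9, 10]
Seven tails, so the longest strictly increasing subsequence has length 7 (e.g. 3, 4, 5, 7, 8, 9, 10).

7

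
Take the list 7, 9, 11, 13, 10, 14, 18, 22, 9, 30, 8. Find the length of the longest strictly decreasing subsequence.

4

Negate each value so 'decreasing' becomes 'increasing', then run patience tails on the negated sequence:
-7 → extends → [-7]
-9 → replaces -7 → [-9]
-11 → replaces -9 → [-11]
-13 → replaces -11 → [-13]
-10 → extends → [-13, -10]
-14 → replaces -13 → [-14, -10]
-18 → replaces -14 → [-18, -10]
-22 → replaces -18 → [-22, -10]
-9 → extends → [-22, -10, -9]
-30 → replaces -22 → [-30, -10, -9]
-8 → extends → [-30, -10, -9, -8]
Four tails, so the longest strictly decreasing subsequence of the original has length 4.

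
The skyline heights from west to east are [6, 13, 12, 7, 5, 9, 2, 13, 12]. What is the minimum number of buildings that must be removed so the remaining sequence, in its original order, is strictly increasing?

5

Fewest deletions = n − (longest strictly increasing subsequence).
i:      1  2  3  4  5  6  7  8  9
a[i]:   6 13 12  7  5  9  2 13 12
dp:     1  2  2  2  1  3  1  4  4
max dp = 4, so deletions = 9 − 4 = 5.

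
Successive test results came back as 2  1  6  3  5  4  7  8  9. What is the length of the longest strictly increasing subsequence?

6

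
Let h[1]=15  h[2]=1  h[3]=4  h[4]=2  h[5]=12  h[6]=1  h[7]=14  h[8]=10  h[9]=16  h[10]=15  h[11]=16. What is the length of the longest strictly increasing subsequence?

6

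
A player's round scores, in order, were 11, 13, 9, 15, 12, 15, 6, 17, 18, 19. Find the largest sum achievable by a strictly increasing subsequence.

93

Let S[i] be the best sum of a strictly increasing subsequence ending at i:
i:      1  2  3  4  5  6  7  8  9 10
a[i]:  11 13  9 15 12 15  6 17 18 19
S:     11 24  9 39 23 39  6 56 74 93
Maximum is 93 (e.g. 11 + 13 + 15 + 17 + 18 + 19).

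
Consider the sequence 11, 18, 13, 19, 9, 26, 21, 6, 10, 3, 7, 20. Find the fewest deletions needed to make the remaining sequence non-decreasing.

8

Fewest deletions = n − (longest non-decreasing subsequence).
i:      1  2  3  4  5  6  7  8  9 10 11 12
a[i]:  11 18 13 19  9 26 21  6 10  3  7 20
dp:     1  2  2  3  1  4  4  1  2  1  2  4
max dp = 4, so deletions = 12 − 4 = 8.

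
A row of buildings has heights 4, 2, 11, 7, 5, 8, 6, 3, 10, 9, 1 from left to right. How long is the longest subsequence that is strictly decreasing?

Negate each value so 'decreasing' becomes 'increasing', then run patience tails on the negated sequence:
-4 → extends → [-4]
-2 → extends → [-4, -2]
-11 → replaces -4 → [-11, -2]
-7 → replaces -2 → [-11, -7]
-5 → extends → [-11, -7, -5]
-8 → replaces -7 → [-11, -8, -5]
-6 → replaces -5 → [-11, -8, -6]
-3 → extends → [-11, -8, -6, -3]
-10 → replaces -8 → [-11, -10, -6, -3]
-9 → replaces -6 → [-11, -10, -9, -3]
-1 → extends → [-11, -10, -9, -3, -1]
Five tails, so the longest strictly decreasing subsequence of the original has length 5.

5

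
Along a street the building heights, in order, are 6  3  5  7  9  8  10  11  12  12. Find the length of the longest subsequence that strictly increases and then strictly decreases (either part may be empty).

inc[i] = longest strictly increasing subsequence ending at i; dec[i] = longest strictly decreasing subsequence starting at i:
i:      1  2  3  4  5  6  7  8  9 10
a[i]:   6  3  5  7  9  8 10 11 12 12
inc:    1  1  2  3  4  4  5  6  7  7
dec:    2  1  1  1  2  1  1  1  1  1
Best peak at i=9 (value 12): inc=7, dec=1, length 7+1−1 = 7.

7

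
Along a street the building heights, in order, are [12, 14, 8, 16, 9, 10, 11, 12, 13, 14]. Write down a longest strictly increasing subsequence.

8, 9, 10, 11, 12, 13, 14

Patience tails give the LIS length; then backtrack through the dp parents:
12 → extends → [12]
14 → extends → [12, 14]
8 → replaces 12 → [8, 14]
16 → extends → [8, 14, 16]
9 → replaces 14 → [8, 9, 16]
10 → replaces 16 → [8, 9, 10]
11 → extends → [8, 9, 10, 11]
12 → extends → [8, 9, 10, 11, 12]
13 → extends → [8, 9, 10, 11, 12, 13]
14 → extends → [8, 9, 10, 11, 12, 13, 14]
Length 7; one witness is 8, 9, 10, 11, 12, 13, 14.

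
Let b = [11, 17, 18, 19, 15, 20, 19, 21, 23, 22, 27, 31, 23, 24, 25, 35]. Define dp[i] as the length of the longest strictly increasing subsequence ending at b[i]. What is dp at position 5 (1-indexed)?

dp[i] = 1 + max{dp[j] : j<i, b[j]<b[i]} (or 1 if no such j):
i:      1  2  3  4  5  6  7  8  9 10 11 12 13 14 15 16
b[i]:  11 17 18 19 15 20 19 21 23 22 27 31 23 24 25 35
dp:     1  2  3  4  2  5  4  6  7  7  8  9  8  9 10 11
At index 5 the value is 2.

2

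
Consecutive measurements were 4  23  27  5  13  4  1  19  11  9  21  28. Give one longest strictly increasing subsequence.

4, 5, 13, 19, 21, 28

Patience tails give the LIS length; then backtrack through the dp parents:
4 → extends → [4]
23 → extends → [4, 23]
27 → extends → [4, 23, 27]
5 → replaces 23 → [4, 5, 27]
13 → replaces 27 → [4, 5, 13]
4 → already a tail → [4, 5, 13]
1 → replaces 4 → [1, 5, 13]
19 → extends → [1, 5, 13, 19]
11 → replaces 13 → [1, 5, 11, 19]
9 → replaces 11 → [1, 5, 9, 19]
21 → extends → [1, 5, 9, 19, 21]
28 → extends → [1, 5, 9, 19, 21, 28]
Length 6; one witness is 4, 5, 13, 19, 21, 28.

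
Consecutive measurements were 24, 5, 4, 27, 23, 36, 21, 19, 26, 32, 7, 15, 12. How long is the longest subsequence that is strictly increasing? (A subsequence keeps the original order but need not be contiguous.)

Track the smallest tail for each achievable length (strict):
24 → extends → [24]
5 → replaces 24 → [5]
4 → replaces 5 → [4]
27 → extends → [4, 27]
23 → replaces 27 → [4, 23]
36 → extends → [4, 23, 36]
21 → replaces 23 → [4, 21, 36]
19 → replaces 21 → [4, 19, 36]
26 → replaces 36 → [4, 19, 26]
32 → extends → [4, 19, 26, 32]
7 → replaces 19 → [4, 7, 26, 32]
15 → replaces 26 → [4, 7, 15, 32]
12 → replaces 15 → [4, 7, 12, 32]
Four tails, so the longest strictly increasing subsequence has length 4 (e.g. 5, 23, 26, 32).

4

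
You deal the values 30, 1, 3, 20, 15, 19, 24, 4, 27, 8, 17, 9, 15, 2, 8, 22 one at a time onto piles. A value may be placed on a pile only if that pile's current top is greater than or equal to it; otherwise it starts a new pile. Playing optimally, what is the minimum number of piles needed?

7

Place each on the leftmost legal pile:
30 → new pile 1 (tops now [30])
1 → pile 1 (tops now [1])
3 → new pile 2 (tops now [1, 3])
20 → new pile 3 (tops now [1, 3, 20])
15 → pile 3 (tops now [1, 3, 15])
19 → new pile 4 (tops now [1, 3, 15, 19])
24 → new pile 5 (tops now [1, 3, 15, 19, 24])
4 → pile 3 (tops now [1, 3, 4, 19, 24])
27 → new pile 6 (tops now [1, 3, 4, 19, 24, 27])
8 → pile 4 (tops now [1, 3, 4, 8, 24, 27])
17 → pile 5 (tops now [1, 3, 4, 8, 17, 27])
9 → pile 5 (tops now [1, 3, 4, 8, 9, 27])
15 → pile 6 (tops now [1, 3, 4, 8, 9, 15])
2 → pile 2 (tops now [1, 2, 4, 8, 9, 15])
8 → pile 4 (tops now [1, 2, 4, 8, 9, 15])
22 → new pile 7 (tops now [1, 2, 4, 8, 9, 15, 22])
Seven piles.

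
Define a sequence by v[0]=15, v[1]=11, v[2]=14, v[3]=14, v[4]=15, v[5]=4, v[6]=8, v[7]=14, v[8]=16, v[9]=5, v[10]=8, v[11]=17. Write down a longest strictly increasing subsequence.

11, 14, 15, 16, 17

Patience tails give the LIS length; then backtrack through the dp parents:
15 → extends → [15]
11 → replaces 15 → [11]
14 → extends → [11, 14]
14 → already a tail → [11, 14]
15 → extends → [11, 14, 15]
4 → replaces 11 → [4, 14, 15]
8 → replaces 14 → [4, 8, 15]
14 → replaces 15 → [4, 8, 14]
16 → extends → [4, 8, 14, 16]
5 → replaces 8 → [4, 5, 14, 16]
8 → replaces 14 → [4, 5, 8, 16]
17 → extends → [4, 5, 8, 16, 17]
Length 5; one witness is 11, 14, 15, 16, 17.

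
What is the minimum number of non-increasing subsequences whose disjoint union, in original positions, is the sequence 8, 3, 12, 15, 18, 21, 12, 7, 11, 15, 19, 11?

The minimum number of non-increasing subsequences covering a sequence equals the length of its longest strictly increasing subsequence.
LIS length is 5 (e.g. 8, 12, 15, 18, 21), so 5 piles are needed.

5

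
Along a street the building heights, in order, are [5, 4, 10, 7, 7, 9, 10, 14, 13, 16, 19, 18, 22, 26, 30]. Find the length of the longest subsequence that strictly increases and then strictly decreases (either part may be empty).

10

inc[i] = longest strictly increasing subsequence ending at i; dec[i] = longest strictly decreasing subsequence starting at i:
i:      1  2  3  4  5  6  7  8  9 10 11 12 13 14 15
a[i]:   5  4 10  7  7  9 10 14 13 16 19 18 22 26 30
inc:    1  1  2  2  2  3  4  5  5  6  7  7  8  9 10
dec:    2  1  2  1  1  1  1  2  1  1  2  1  1  1  1
Best peak at i=15 (value 30): inc=10, dec=1, length 10+1−1 = 10.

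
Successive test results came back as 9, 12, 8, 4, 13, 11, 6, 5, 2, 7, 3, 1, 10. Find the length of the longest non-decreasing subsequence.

4

Let dp[i] be the length of the longest such subsequence ending at index i:
i:      1  2  3  4  5  6  7  8  9 10 11 12 13
a[i]:   9 12  8  4 13 11  6  5  2  7  3  1 10
dp:     1  2  1  1  3  2  2  2  1  3  2  1  4
Maximum dp value is 4.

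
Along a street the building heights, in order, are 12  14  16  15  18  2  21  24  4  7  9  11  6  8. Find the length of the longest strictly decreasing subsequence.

4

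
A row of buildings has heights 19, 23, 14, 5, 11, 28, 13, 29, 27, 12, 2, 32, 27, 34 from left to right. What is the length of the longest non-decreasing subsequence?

Track the smallest tail for each achievable length (allowing ties):
19 → extends → [19]
23 → extends → [19, 23]
14 → replaces 19 → [14, 23]
5 → replaces 14 → [5, 23]
11 → replaces 23 → [5, 11]
28 → extends → [5, 11, 28]
13 → replaces 28 → [5, 11, 13]
29 → extends → [5, 11, 13, 29]
27 → replaces 29 → [5, 11, 13, 27]
12 → replaces 13 → [5, 11, 12, 27]
2 → replaces 5 → [2, 11, 12, 27]
32 → extends → [2, 11, 12, 27, 32]
27 → replaces 32 → [2, 11, 12, 27, 27]
34 → extends → [2, 11, 12, 27, 27, 34]
Six tails, so the longest non-decreasing subsequence has length 6 (e.g. 19, 23, 28, 29, 32, 34).

6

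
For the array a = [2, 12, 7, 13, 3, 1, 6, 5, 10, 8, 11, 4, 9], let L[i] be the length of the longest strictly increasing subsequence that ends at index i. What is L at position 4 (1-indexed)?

3

dp[i] = 1 + max{dp[j] : j<i, a[j]<a[i]} (or 1 if no such j):
i:      1  2  3  4  5  6  7  8  9 10 11 12 13
a[i]:   2 12  7 13  3  1  6  5 10  8 11  4  9
dp:     1  2  2  3  2  1  3  3  4  4  5  3  5
At index 4 the value is 3.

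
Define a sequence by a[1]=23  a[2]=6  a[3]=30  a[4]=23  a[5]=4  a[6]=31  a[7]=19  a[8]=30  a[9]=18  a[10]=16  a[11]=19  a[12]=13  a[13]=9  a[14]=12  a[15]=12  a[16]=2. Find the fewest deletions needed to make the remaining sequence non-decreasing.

Fewest deletions = n − (longest non-decreasing subsequence).
Patience tails:
23 → extends → [23]
6 → replaces 23 → [6]
30 → extends → [6, 30]
23 → replaces 30 → [6, 23]
4 → replaces 6 → [4, 23]
31 → extends → [4, 23, 31]
19 → replaces 23 → [4, 19, 31]
30 → replaces 31 → [4, 19, 30]
18 → replaces 19 → [4, 18, 30]
16 → replaces 18 → [4, 16, 30]
19 → replaces 30 → [4, 16, 19]
13 → replaces 16 → [4, 13, 19]
9 → replaces 13 → [4, 9, 19]
12 → replaces 19 → [4, 9, 12]
12 → extends → [4, 9, 12, 12]
2 → replaces 4 → [2, 9, 12, 12]
Longest non-decreasing subsequence has length 4, so deletions = 16 − 4 = 12.

12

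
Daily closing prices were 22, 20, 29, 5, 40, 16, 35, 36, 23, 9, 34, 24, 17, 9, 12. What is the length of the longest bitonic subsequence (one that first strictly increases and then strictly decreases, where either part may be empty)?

inc[i] = longest strictly increasing subsequence ending at i; dec[i] = longest strictly decreasing subsequence starting at i:
i:      1  2  3  4  5  6  7  8  9 10 11 12 13 14 15
a[i]:  22 20 29  5 40 16 35 36 23  9 34 24 17  9 12
inc:    1  1  2  1  3  2  3  4  3  2  4  4  3  2  3
dec:    4  3  4  1  6  2  5  5  3  1  4  3  2  1  1
Best peak at i=5 (value 40): inc=3, dec=6, length 3+6−1 = 8.

8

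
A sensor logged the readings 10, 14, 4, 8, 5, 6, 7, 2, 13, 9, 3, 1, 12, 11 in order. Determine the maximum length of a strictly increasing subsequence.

6

Track the smallest tail for each achievable length (strict):
10 → extends → [10]
14 → extends → [10, 14]
4 → replaces 10 → [4, 14]
8 → replaces 14 → [4, 8]
5 → replaces 8 → [4, 5]
6 → extends → [4, 5, 6]
7 → extends → [4, 5, 6, 7]
2 → replaces 4 → [2, 5, 6, 7]
13 → extends → [2, 5, 6, 7, 13]
9 → replaces 13 → [2, 5, 6, 7, 9]
3 → replaces 5 → [2, 3, 6, 7, 9]
1 → replaces 2 → [1, 3, 6, 7, 9]
12 → extends → [1, 3, 6, 7, 9, 12]
11 → replaces 12 → [1, 3, 6, 7, 9, 11]
Six tails, so the longest strictly increasing subsequence has length 6 (e.g. 4, 5, 6, 7, 9, 12).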